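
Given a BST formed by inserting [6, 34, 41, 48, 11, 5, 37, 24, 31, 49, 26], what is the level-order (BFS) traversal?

Tree insertion order: [6, 34, 41, 48, 11, 5, 37, 24, 31, 49, 26]
Tree (level-order array): [6, 5, 34, None, None, 11, 41, None, 24, 37, 48, None, 31, None, None, None, 49, 26]
BFS from the root, enqueuing left then right child of each popped node:
  queue [6] -> pop 6, enqueue [5, 34], visited so far: [6]
  queue [5, 34] -> pop 5, enqueue [none], visited so far: [6, 5]
  queue [34] -> pop 34, enqueue [11, 41], visited so far: [6, 5, 34]
  queue [11, 41] -> pop 11, enqueue [24], visited so far: [6, 5, 34, 11]
  queue [41, 24] -> pop 41, enqueue [37, 48], visited so far: [6, 5, 34, 11, 41]
  queue [24, 37, 48] -> pop 24, enqueue [31], visited so far: [6, 5, 34, 11, 41, 24]
  queue [37, 48, 31] -> pop 37, enqueue [none], visited so far: [6, 5, 34, 11, 41, 24, 37]
  queue [48, 31] -> pop 48, enqueue [49], visited so far: [6, 5, 34, 11, 41, 24, 37, 48]
  queue [31, 49] -> pop 31, enqueue [26], visited so far: [6, 5, 34, 11, 41, 24, 37, 48, 31]
  queue [49, 26] -> pop 49, enqueue [none], visited so far: [6, 5, 34, 11, 41, 24, 37, 48, 31, 49]
  queue [26] -> pop 26, enqueue [none], visited so far: [6, 5, 34, 11, 41, 24, 37, 48, 31, 49, 26]
Result: [6, 5, 34, 11, 41, 24, 37, 48, 31, 49, 26]


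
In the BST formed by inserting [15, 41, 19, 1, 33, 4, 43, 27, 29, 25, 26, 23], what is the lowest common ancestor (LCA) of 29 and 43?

Tree insertion order: [15, 41, 19, 1, 33, 4, 43, 27, 29, 25, 26, 23]
Tree (level-order array): [15, 1, 41, None, 4, 19, 43, None, None, None, 33, None, None, 27, None, 25, 29, 23, 26]
In a BST, the LCA of p=29, q=43 is the first node v on the
root-to-leaf path with p <= v <= q (go left if both < v, right if both > v).
Walk from root:
  at 15: both 29 and 43 > 15, go right
  at 41: 29 <= 41 <= 43, this is the LCA
LCA = 41


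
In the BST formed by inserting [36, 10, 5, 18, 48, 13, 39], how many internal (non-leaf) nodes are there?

Tree built from: [36, 10, 5, 18, 48, 13, 39]
Tree (level-order array): [36, 10, 48, 5, 18, 39, None, None, None, 13]
Rule: An internal node has at least one child.
Per-node child counts:
  node 36: 2 child(ren)
  node 10: 2 child(ren)
  node 5: 0 child(ren)
  node 18: 1 child(ren)
  node 13: 0 child(ren)
  node 48: 1 child(ren)
  node 39: 0 child(ren)
Matching nodes: [36, 10, 18, 48]
Count of internal (non-leaf) nodes: 4


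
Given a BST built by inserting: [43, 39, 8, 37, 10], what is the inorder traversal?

Tree insertion order: [43, 39, 8, 37, 10]
Tree (level-order array): [43, 39, None, 8, None, None, 37, 10]
Inorder traversal: [8, 10, 37, 39, 43]


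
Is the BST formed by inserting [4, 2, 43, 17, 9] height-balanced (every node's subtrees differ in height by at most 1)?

Tree (level-order array): [4, 2, 43, None, None, 17, None, 9]
Definition: a tree is height-balanced if, at every node, |h(left) - h(right)| <= 1 (empty subtree has height -1).
Bottom-up per-node check:
  node 2: h_left=-1, h_right=-1, diff=0 [OK], height=0
  node 9: h_left=-1, h_right=-1, diff=0 [OK], height=0
  node 17: h_left=0, h_right=-1, diff=1 [OK], height=1
  node 43: h_left=1, h_right=-1, diff=2 [FAIL (|1--1|=2 > 1)], height=2
  node 4: h_left=0, h_right=2, diff=2 [FAIL (|0-2|=2 > 1)], height=3
Node 43 violates the condition: |1 - -1| = 2 > 1.
Result: Not balanced


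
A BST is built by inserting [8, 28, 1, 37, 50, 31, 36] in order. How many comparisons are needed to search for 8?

Search path for 8: 8
Found: True
Comparisons: 1


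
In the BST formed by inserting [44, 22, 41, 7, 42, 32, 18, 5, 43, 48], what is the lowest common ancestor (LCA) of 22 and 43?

Tree insertion order: [44, 22, 41, 7, 42, 32, 18, 5, 43, 48]
Tree (level-order array): [44, 22, 48, 7, 41, None, None, 5, 18, 32, 42, None, None, None, None, None, None, None, 43]
In a BST, the LCA of p=22, q=43 is the first node v on the
root-to-leaf path with p <= v <= q (go left if both < v, right if both > v).
Walk from root:
  at 44: both 22 and 43 < 44, go left
  at 22: 22 <= 22 <= 43, this is the LCA
LCA = 22


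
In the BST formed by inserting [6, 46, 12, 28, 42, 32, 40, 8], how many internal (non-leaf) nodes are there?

Tree built from: [6, 46, 12, 28, 42, 32, 40, 8]
Tree (level-order array): [6, None, 46, 12, None, 8, 28, None, None, None, 42, 32, None, None, 40]
Rule: An internal node has at least one child.
Per-node child counts:
  node 6: 1 child(ren)
  node 46: 1 child(ren)
  node 12: 2 child(ren)
  node 8: 0 child(ren)
  node 28: 1 child(ren)
  node 42: 1 child(ren)
  node 32: 1 child(ren)
  node 40: 0 child(ren)
Matching nodes: [6, 46, 12, 28, 42, 32]
Count of internal (non-leaf) nodes: 6


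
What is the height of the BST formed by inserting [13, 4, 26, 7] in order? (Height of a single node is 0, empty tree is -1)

Insertion order: [13, 4, 26, 7]
Tree (level-order array): [13, 4, 26, None, 7]
Compute height bottom-up (empty subtree = -1):
  height(7) = 1 + max(-1, -1) = 0
  height(4) = 1 + max(-1, 0) = 1
  height(26) = 1 + max(-1, -1) = 0
  height(13) = 1 + max(1, 0) = 2
Height = 2


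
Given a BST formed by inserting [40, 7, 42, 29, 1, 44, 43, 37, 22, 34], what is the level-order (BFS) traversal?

Tree insertion order: [40, 7, 42, 29, 1, 44, 43, 37, 22, 34]
Tree (level-order array): [40, 7, 42, 1, 29, None, 44, None, None, 22, 37, 43, None, None, None, 34]
BFS from the root, enqueuing left then right child of each popped node:
  queue [40] -> pop 40, enqueue [7, 42], visited so far: [40]
  queue [7, 42] -> pop 7, enqueue [1, 29], visited so far: [40, 7]
  queue [42, 1, 29] -> pop 42, enqueue [44], visited so far: [40, 7, 42]
  queue [1, 29, 44] -> pop 1, enqueue [none], visited so far: [40, 7, 42, 1]
  queue [29, 44] -> pop 29, enqueue [22, 37], visited so far: [40, 7, 42, 1, 29]
  queue [44, 22, 37] -> pop 44, enqueue [43], visited so far: [40, 7, 42, 1, 29, 44]
  queue [22, 37, 43] -> pop 22, enqueue [none], visited so far: [40, 7, 42, 1, 29, 44, 22]
  queue [37, 43] -> pop 37, enqueue [34], visited so far: [40, 7, 42, 1, 29, 44, 22, 37]
  queue [43, 34] -> pop 43, enqueue [none], visited so far: [40, 7, 42, 1, 29, 44, 22, 37, 43]
  queue [34] -> pop 34, enqueue [none], visited so far: [40, 7, 42, 1, 29, 44, 22, 37, 43, 34]
Result: [40, 7, 42, 1, 29, 44, 22, 37, 43, 34]


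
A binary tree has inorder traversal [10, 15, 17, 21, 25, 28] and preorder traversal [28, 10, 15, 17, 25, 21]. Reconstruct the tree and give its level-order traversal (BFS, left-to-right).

Inorder:  [10, 15, 17, 21, 25, 28]
Preorder: [28, 10, 15, 17, 25, 21]
Algorithm: preorder visits root first, so consume preorder in order;
for each root, split the current inorder slice at that value into
left-subtree inorder and right-subtree inorder, then recurse.
Recursive splits:
  root=28; inorder splits into left=[10, 15, 17, 21, 25], right=[]
  root=10; inorder splits into left=[], right=[15, 17, 21, 25]
  root=15; inorder splits into left=[], right=[17, 21, 25]
  root=17; inorder splits into left=[], right=[21, 25]
  root=25; inorder splits into left=[21], right=[]
  root=21; inorder splits into left=[], right=[]
Reconstructed level-order: [28, 10, 15, 17, 25, 21]


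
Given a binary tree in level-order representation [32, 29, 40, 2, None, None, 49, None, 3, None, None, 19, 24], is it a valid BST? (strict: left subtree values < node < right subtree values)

Level-order array: [32, 29, 40, 2, None, None, 49, None, 3, None, None, 19, 24]
Validate using subtree bounds (lo, hi): at each node, require lo < value < hi,
then recurse left with hi=value and right with lo=value.
Preorder trace (stopping at first violation):
  at node 32 with bounds (-inf, +inf): OK
  at node 29 with bounds (-inf, 32): OK
  at node 2 with bounds (-inf, 29): OK
  at node 3 with bounds (2, 29): OK
  at node 19 with bounds (2, 3): VIOLATION
Node 19 violates its bound: not (2 < 19 < 3).
Result: Not a valid BST


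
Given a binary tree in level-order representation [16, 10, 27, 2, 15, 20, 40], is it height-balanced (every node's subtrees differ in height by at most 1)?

Tree (level-order array): [16, 10, 27, 2, 15, 20, 40]
Definition: a tree is height-balanced if, at every node, |h(left) - h(right)| <= 1 (empty subtree has height -1).
Bottom-up per-node check:
  node 2: h_left=-1, h_right=-1, diff=0 [OK], height=0
  node 15: h_left=-1, h_right=-1, diff=0 [OK], height=0
  node 10: h_left=0, h_right=0, diff=0 [OK], height=1
  node 20: h_left=-1, h_right=-1, diff=0 [OK], height=0
  node 40: h_left=-1, h_right=-1, diff=0 [OK], height=0
  node 27: h_left=0, h_right=0, diff=0 [OK], height=1
  node 16: h_left=1, h_right=1, diff=0 [OK], height=2
All nodes satisfy the balance condition.
Result: Balanced


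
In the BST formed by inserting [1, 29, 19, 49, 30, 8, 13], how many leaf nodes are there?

Tree built from: [1, 29, 19, 49, 30, 8, 13]
Tree (level-order array): [1, None, 29, 19, 49, 8, None, 30, None, None, 13]
Rule: A leaf has 0 children.
Per-node child counts:
  node 1: 1 child(ren)
  node 29: 2 child(ren)
  node 19: 1 child(ren)
  node 8: 1 child(ren)
  node 13: 0 child(ren)
  node 49: 1 child(ren)
  node 30: 0 child(ren)
Matching nodes: [13, 30]
Count of leaf nodes: 2


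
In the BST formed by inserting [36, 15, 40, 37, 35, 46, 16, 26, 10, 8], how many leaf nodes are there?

Tree built from: [36, 15, 40, 37, 35, 46, 16, 26, 10, 8]
Tree (level-order array): [36, 15, 40, 10, 35, 37, 46, 8, None, 16, None, None, None, None, None, None, None, None, 26]
Rule: A leaf has 0 children.
Per-node child counts:
  node 36: 2 child(ren)
  node 15: 2 child(ren)
  node 10: 1 child(ren)
  node 8: 0 child(ren)
  node 35: 1 child(ren)
  node 16: 1 child(ren)
  node 26: 0 child(ren)
  node 40: 2 child(ren)
  node 37: 0 child(ren)
  node 46: 0 child(ren)
Matching nodes: [8, 26, 37, 46]
Count of leaf nodes: 4


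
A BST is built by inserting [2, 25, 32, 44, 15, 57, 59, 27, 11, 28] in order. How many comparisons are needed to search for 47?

Search path for 47: 2 -> 25 -> 32 -> 44 -> 57
Found: False
Comparisons: 5


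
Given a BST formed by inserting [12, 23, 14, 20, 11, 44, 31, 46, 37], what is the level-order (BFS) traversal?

Tree insertion order: [12, 23, 14, 20, 11, 44, 31, 46, 37]
Tree (level-order array): [12, 11, 23, None, None, 14, 44, None, 20, 31, 46, None, None, None, 37]
BFS from the root, enqueuing left then right child of each popped node:
  queue [12] -> pop 12, enqueue [11, 23], visited so far: [12]
  queue [11, 23] -> pop 11, enqueue [none], visited so far: [12, 11]
  queue [23] -> pop 23, enqueue [14, 44], visited so far: [12, 11, 23]
  queue [14, 44] -> pop 14, enqueue [20], visited so far: [12, 11, 23, 14]
  queue [44, 20] -> pop 44, enqueue [31, 46], visited so far: [12, 11, 23, 14, 44]
  queue [20, 31, 46] -> pop 20, enqueue [none], visited so far: [12, 11, 23, 14, 44, 20]
  queue [31, 46] -> pop 31, enqueue [37], visited so far: [12, 11, 23, 14, 44, 20, 31]
  queue [46, 37] -> pop 46, enqueue [none], visited so far: [12, 11, 23, 14, 44, 20, 31, 46]
  queue [37] -> pop 37, enqueue [none], visited so far: [12, 11, 23, 14, 44, 20, 31, 46, 37]
Result: [12, 11, 23, 14, 44, 20, 31, 46, 37]


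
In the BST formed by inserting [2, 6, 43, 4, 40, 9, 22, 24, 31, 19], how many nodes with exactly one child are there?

Tree built from: [2, 6, 43, 4, 40, 9, 22, 24, 31, 19]
Tree (level-order array): [2, None, 6, 4, 43, None, None, 40, None, 9, None, None, 22, 19, 24, None, None, None, 31]
Rule: These are nodes with exactly 1 non-null child.
Per-node child counts:
  node 2: 1 child(ren)
  node 6: 2 child(ren)
  node 4: 0 child(ren)
  node 43: 1 child(ren)
  node 40: 1 child(ren)
  node 9: 1 child(ren)
  node 22: 2 child(ren)
  node 19: 0 child(ren)
  node 24: 1 child(ren)
  node 31: 0 child(ren)
Matching nodes: [2, 43, 40, 9, 24]
Count of nodes with exactly one child: 5


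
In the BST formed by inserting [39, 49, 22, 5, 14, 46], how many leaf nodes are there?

Tree built from: [39, 49, 22, 5, 14, 46]
Tree (level-order array): [39, 22, 49, 5, None, 46, None, None, 14]
Rule: A leaf has 0 children.
Per-node child counts:
  node 39: 2 child(ren)
  node 22: 1 child(ren)
  node 5: 1 child(ren)
  node 14: 0 child(ren)
  node 49: 1 child(ren)
  node 46: 0 child(ren)
Matching nodes: [14, 46]
Count of leaf nodes: 2


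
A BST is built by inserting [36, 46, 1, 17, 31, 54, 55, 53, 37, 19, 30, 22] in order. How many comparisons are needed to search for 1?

Search path for 1: 36 -> 1
Found: True
Comparisons: 2


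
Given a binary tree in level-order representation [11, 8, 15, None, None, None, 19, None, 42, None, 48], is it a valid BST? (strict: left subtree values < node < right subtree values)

Level-order array: [11, 8, 15, None, None, None, 19, None, 42, None, 48]
Validate using subtree bounds (lo, hi): at each node, require lo < value < hi,
then recurse left with hi=value and right with lo=value.
Preorder trace (stopping at first violation):
  at node 11 with bounds (-inf, +inf): OK
  at node 8 with bounds (-inf, 11): OK
  at node 15 with bounds (11, +inf): OK
  at node 19 with bounds (15, +inf): OK
  at node 42 with bounds (19, +inf): OK
  at node 48 with bounds (42, +inf): OK
No violation found at any node.
Result: Valid BST


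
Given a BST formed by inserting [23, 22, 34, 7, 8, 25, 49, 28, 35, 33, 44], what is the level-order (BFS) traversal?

Tree insertion order: [23, 22, 34, 7, 8, 25, 49, 28, 35, 33, 44]
Tree (level-order array): [23, 22, 34, 7, None, 25, 49, None, 8, None, 28, 35, None, None, None, None, 33, None, 44]
BFS from the root, enqueuing left then right child of each popped node:
  queue [23] -> pop 23, enqueue [22, 34], visited so far: [23]
  queue [22, 34] -> pop 22, enqueue [7], visited so far: [23, 22]
  queue [34, 7] -> pop 34, enqueue [25, 49], visited so far: [23, 22, 34]
  queue [7, 25, 49] -> pop 7, enqueue [8], visited so far: [23, 22, 34, 7]
  queue [25, 49, 8] -> pop 25, enqueue [28], visited so far: [23, 22, 34, 7, 25]
  queue [49, 8, 28] -> pop 49, enqueue [35], visited so far: [23, 22, 34, 7, 25, 49]
  queue [8, 28, 35] -> pop 8, enqueue [none], visited so far: [23, 22, 34, 7, 25, 49, 8]
  queue [28, 35] -> pop 28, enqueue [33], visited so far: [23, 22, 34, 7, 25, 49, 8, 28]
  queue [35, 33] -> pop 35, enqueue [44], visited so far: [23, 22, 34, 7, 25, 49, 8, 28, 35]
  queue [33, 44] -> pop 33, enqueue [none], visited so far: [23, 22, 34, 7, 25, 49, 8, 28, 35, 33]
  queue [44] -> pop 44, enqueue [none], visited so far: [23, 22, 34, 7, 25, 49, 8, 28, 35, 33, 44]
Result: [23, 22, 34, 7, 25, 49, 8, 28, 35, 33, 44]


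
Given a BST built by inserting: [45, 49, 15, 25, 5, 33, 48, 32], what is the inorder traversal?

Tree insertion order: [45, 49, 15, 25, 5, 33, 48, 32]
Tree (level-order array): [45, 15, 49, 5, 25, 48, None, None, None, None, 33, None, None, 32]
Inorder traversal: [5, 15, 25, 32, 33, 45, 48, 49]


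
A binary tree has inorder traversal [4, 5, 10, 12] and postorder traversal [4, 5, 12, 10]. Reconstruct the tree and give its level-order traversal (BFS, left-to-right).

Inorder:   [4, 5, 10, 12]
Postorder: [4, 5, 12, 10]
Algorithm: postorder visits root last, so walk postorder right-to-left;
each value is the root of the current inorder slice — split it at that
value, recurse on the right subtree first, then the left.
Recursive splits:
  root=10; inorder splits into left=[4, 5], right=[12]
  root=12; inorder splits into left=[], right=[]
  root=5; inorder splits into left=[4], right=[]
  root=4; inorder splits into left=[], right=[]
Reconstructed level-order: [10, 5, 12, 4]


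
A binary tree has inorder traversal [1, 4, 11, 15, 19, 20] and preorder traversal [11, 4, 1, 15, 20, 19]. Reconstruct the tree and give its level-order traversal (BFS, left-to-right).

Inorder:  [1, 4, 11, 15, 19, 20]
Preorder: [11, 4, 1, 15, 20, 19]
Algorithm: preorder visits root first, so consume preorder in order;
for each root, split the current inorder slice at that value into
left-subtree inorder and right-subtree inorder, then recurse.
Recursive splits:
  root=11; inorder splits into left=[1, 4], right=[15, 19, 20]
  root=4; inorder splits into left=[1], right=[]
  root=1; inorder splits into left=[], right=[]
  root=15; inorder splits into left=[], right=[19, 20]
  root=20; inorder splits into left=[19], right=[]
  root=19; inorder splits into left=[], right=[]
Reconstructed level-order: [11, 4, 15, 1, 20, 19]


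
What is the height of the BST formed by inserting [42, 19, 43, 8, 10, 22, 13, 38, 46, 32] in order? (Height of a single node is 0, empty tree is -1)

Insertion order: [42, 19, 43, 8, 10, 22, 13, 38, 46, 32]
Tree (level-order array): [42, 19, 43, 8, 22, None, 46, None, 10, None, 38, None, None, None, 13, 32]
Compute height bottom-up (empty subtree = -1):
  height(13) = 1 + max(-1, -1) = 0
  height(10) = 1 + max(-1, 0) = 1
  height(8) = 1 + max(-1, 1) = 2
  height(32) = 1 + max(-1, -1) = 0
  height(38) = 1 + max(0, -1) = 1
  height(22) = 1 + max(-1, 1) = 2
  height(19) = 1 + max(2, 2) = 3
  height(46) = 1 + max(-1, -1) = 0
  height(43) = 1 + max(-1, 0) = 1
  height(42) = 1 + max(3, 1) = 4
Height = 4


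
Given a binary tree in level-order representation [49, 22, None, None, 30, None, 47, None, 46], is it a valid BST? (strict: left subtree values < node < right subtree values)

Level-order array: [49, 22, None, None, 30, None, 47, None, 46]
Validate using subtree bounds (lo, hi): at each node, require lo < value < hi,
then recurse left with hi=value and right with lo=value.
Preorder trace (stopping at first violation):
  at node 49 with bounds (-inf, +inf): OK
  at node 22 with bounds (-inf, 49): OK
  at node 30 with bounds (22, 49): OK
  at node 47 with bounds (30, 49): OK
  at node 46 with bounds (47, 49): VIOLATION
Node 46 violates its bound: not (47 < 46 < 49).
Result: Not a valid BST


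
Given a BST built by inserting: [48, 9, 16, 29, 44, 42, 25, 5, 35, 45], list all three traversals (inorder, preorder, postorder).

Tree insertion order: [48, 9, 16, 29, 44, 42, 25, 5, 35, 45]
Tree (level-order array): [48, 9, None, 5, 16, None, None, None, 29, 25, 44, None, None, 42, 45, 35]
Inorder (L, root, R): [5, 9, 16, 25, 29, 35, 42, 44, 45, 48]
Preorder (root, L, R): [48, 9, 5, 16, 29, 25, 44, 42, 35, 45]
Postorder (L, R, root): [5, 25, 35, 42, 45, 44, 29, 16, 9, 48]


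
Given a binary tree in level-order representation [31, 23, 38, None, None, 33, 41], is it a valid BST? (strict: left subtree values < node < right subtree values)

Level-order array: [31, 23, 38, None, None, 33, 41]
Validate using subtree bounds (lo, hi): at each node, require lo < value < hi,
then recurse left with hi=value and right with lo=value.
Preorder trace (stopping at first violation):
  at node 31 with bounds (-inf, +inf): OK
  at node 23 with bounds (-inf, 31): OK
  at node 38 with bounds (31, +inf): OK
  at node 33 with bounds (31, 38): OK
  at node 41 with bounds (38, +inf): OK
No violation found at any node.
Result: Valid BST


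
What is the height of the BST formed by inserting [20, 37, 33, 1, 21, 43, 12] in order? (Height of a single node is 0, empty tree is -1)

Insertion order: [20, 37, 33, 1, 21, 43, 12]
Tree (level-order array): [20, 1, 37, None, 12, 33, 43, None, None, 21]
Compute height bottom-up (empty subtree = -1):
  height(12) = 1 + max(-1, -1) = 0
  height(1) = 1 + max(-1, 0) = 1
  height(21) = 1 + max(-1, -1) = 0
  height(33) = 1 + max(0, -1) = 1
  height(43) = 1 + max(-1, -1) = 0
  height(37) = 1 + max(1, 0) = 2
  height(20) = 1 + max(1, 2) = 3
Height = 3


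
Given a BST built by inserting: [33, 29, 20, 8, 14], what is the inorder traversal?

Tree insertion order: [33, 29, 20, 8, 14]
Tree (level-order array): [33, 29, None, 20, None, 8, None, None, 14]
Inorder traversal: [8, 14, 20, 29, 33]


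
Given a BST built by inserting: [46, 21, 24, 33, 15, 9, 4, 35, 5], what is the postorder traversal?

Tree insertion order: [46, 21, 24, 33, 15, 9, 4, 35, 5]
Tree (level-order array): [46, 21, None, 15, 24, 9, None, None, 33, 4, None, None, 35, None, 5]
Postorder traversal: [5, 4, 9, 15, 35, 33, 24, 21, 46]


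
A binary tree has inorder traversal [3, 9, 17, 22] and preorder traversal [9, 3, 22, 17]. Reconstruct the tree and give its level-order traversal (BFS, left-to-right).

Inorder:  [3, 9, 17, 22]
Preorder: [9, 3, 22, 17]
Algorithm: preorder visits root first, so consume preorder in order;
for each root, split the current inorder slice at that value into
left-subtree inorder and right-subtree inorder, then recurse.
Recursive splits:
  root=9; inorder splits into left=[3], right=[17, 22]
  root=3; inorder splits into left=[], right=[]
  root=22; inorder splits into left=[17], right=[]
  root=17; inorder splits into left=[], right=[]
Reconstructed level-order: [9, 3, 22, 17]


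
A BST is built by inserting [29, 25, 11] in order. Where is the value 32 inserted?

Starting tree (level order): [29, 25, None, 11]
Insertion path: 29
Result: insert 32 as right child of 29
Final tree (level order): [29, 25, 32, 11]


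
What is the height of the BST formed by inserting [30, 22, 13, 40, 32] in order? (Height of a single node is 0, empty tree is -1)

Insertion order: [30, 22, 13, 40, 32]
Tree (level-order array): [30, 22, 40, 13, None, 32]
Compute height bottom-up (empty subtree = -1):
  height(13) = 1 + max(-1, -1) = 0
  height(22) = 1 + max(0, -1) = 1
  height(32) = 1 + max(-1, -1) = 0
  height(40) = 1 + max(0, -1) = 1
  height(30) = 1 + max(1, 1) = 2
Height = 2


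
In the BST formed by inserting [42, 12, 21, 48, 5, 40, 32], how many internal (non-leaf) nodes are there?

Tree built from: [42, 12, 21, 48, 5, 40, 32]
Tree (level-order array): [42, 12, 48, 5, 21, None, None, None, None, None, 40, 32]
Rule: An internal node has at least one child.
Per-node child counts:
  node 42: 2 child(ren)
  node 12: 2 child(ren)
  node 5: 0 child(ren)
  node 21: 1 child(ren)
  node 40: 1 child(ren)
  node 32: 0 child(ren)
  node 48: 0 child(ren)
Matching nodes: [42, 12, 21, 40]
Count of internal (non-leaf) nodes: 4


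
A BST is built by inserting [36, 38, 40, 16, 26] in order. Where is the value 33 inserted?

Starting tree (level order): [36, 16, 38, None, 26, None, 40]
Insertion path: 36 -> 16 -> 26
Result: insert 33 as right child of 26
Final tree (level order): [36, 16, 38, None, 26, None, 40, None, 33]


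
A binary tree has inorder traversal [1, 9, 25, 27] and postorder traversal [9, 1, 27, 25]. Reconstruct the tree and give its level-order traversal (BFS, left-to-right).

Inorder:   [1, 9, 25, 27]
Postorder: [9, 1, 27, 25]
Algorithm: postorder visits root last, so walk postorder right-to-left;
each value is the root of the current inorder slice — split it at that
value, recurse on the right subtree first, then the left.
Recursive splits:
  root=25; inorder splits into left=[1, 9], right=[27]
  root=27; inorder splits into left=[], right=[]
  root=1; inorder splits into left=[], right=[9]
  root=9; inorder splits into left=[], right=[]
Reconstructed level-order: [25, 1, 27, 9]


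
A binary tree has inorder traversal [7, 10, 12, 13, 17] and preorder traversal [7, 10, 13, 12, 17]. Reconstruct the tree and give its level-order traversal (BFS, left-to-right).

Inorder:  [7, 10, 12, 13, 17]
Preorder: [7, 10, 13, 12, 17]
Algorithm: preorder visits root first, so consume preorder in order;
for each root, split the current inorder slice at that value into
left-subtree inorder and right-subtree inorder, then recurse.
Recursive splits:
  root=7; inorder splits into left=[], right=[10, 12, 13, 17]
  root=10; inorder splits into left=[], right=[12, 13, 17]
  root=13; inorder splits into left=[12], right=[17]
  root=12; inorder splits into left=[], right=[]
  root=17; inorder splits into left=[], right=[]
Reconstructed level-order: [7, 10, 13, 12, 17]


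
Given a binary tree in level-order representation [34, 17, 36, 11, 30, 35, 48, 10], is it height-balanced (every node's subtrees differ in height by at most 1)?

Tree (level-order array): [34, 17, 36, 11, 30, 35, 48, 10]
Definition: a tree is height-balanced if, at every node, |h(left) - h(right)| <= 1 (empty subtree has height -1).
Bottom-up per-node check:
  node 10: h_left=-1, h_right=-1, diff=0 [OK], height=0
  node 11: h_left=0, h_right=-1, diff=1 [OK], height=1
  node 30: h_left=-1, h_right=-1, diff=0 [OK], height=0
  node 17: h_left=1, h_right=0, diff=1 [OK], height=2
  node 35: h_left=-1, h_right=-1, diff=0 [OK], height=0
  node 48: h_left=-1, h_right=-1, diff=0 [OK], height=0
  node 36: h_left=0, h_right=0, diff=0 [OK], height=1
  node 34: h_left=2, h_right=1, diff=1 [OK], height=3
All nodes satisfy the balance condition.
Result: Balanced


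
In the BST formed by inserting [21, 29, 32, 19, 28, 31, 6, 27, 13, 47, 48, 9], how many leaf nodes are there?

Tree built from: [21, 29, 32, 19, 28, 31, 6, 27, 13, 47, 48, 9]
Tree (level-order array): [21, 19, 29, 6, None, 28, 32, None, 13, 27, None, 31, 47, 9, None, None, None, None, None, None, 48]
Rule: A leaf has 0 children.
Per-node child counts:
  node 21: 2 child(ren)
  node 19: 1 child(ren)
  node 6: 1 child(ren)
  node 13: 1 child(ren)
  node 9: 0 child(ren)
  node 29: 2 child(ren)
  node 28: 1 child(ren)
  node 27: 0 child(ren)
  node 32: 2 child(ren)
  node 31: 0 child(ren)
  node 47: 1 child(ren)
  node 48: 0 child(ren)
Matching nodes: [9, 27, 31, 48]
Count of leaf nodes: 4


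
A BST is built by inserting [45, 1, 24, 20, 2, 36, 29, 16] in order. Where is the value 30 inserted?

Starting tree (level order): [45, 1, None, None, 24, 20, 36, 2, None, 29, None, None, 16]
Insertion path: 45 -> 1 -> 24 -> 36 -> 29
Result: insert 30 as right child of 29
Final tree (level order): [45, 1, None, None, 24, 20, 36, 2, None, 29, None, None, 16, None, 30]


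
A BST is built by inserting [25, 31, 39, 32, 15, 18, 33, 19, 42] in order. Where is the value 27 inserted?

Starting tree (level order): [25, 15, 31, None, 18, None, 39, None, 19, 32, 42, None, None, None, 33]
Insertion path: 25 -> 31
Result: insert 27 as left child of 31
Final tree (level order): [25, 15, 31, None, 18, 27, 39, None, 19, None, None, 32, 42, None, None, None, 33]


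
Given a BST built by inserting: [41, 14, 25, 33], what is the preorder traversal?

Tree insertion order: [41, 14, 25, 33]
Tree (level-order array): [41, 14, None, None, 25, None, 33]
Preorder traversal: [41, 14, 25, 33]


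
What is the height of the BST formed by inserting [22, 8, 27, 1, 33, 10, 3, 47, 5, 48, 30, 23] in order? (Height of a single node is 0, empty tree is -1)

Insertion order: [22, 8, 27, 1, 33, 10, 3, 47, 5, 48, 30, 23]
Tree (level-order array): [22, 8, 27, 1, 10, 23, 33, None, 3, None, None, None, None, 30, 47, None, 5, None, None, None, 48]
Compute height bottom-up (empty subtree = -1):
  height(5) = 1 + max(-1, -1) = 0
  height(3) = 1 + max(-1, 0) = 1
  height(1) = 1 + max(-1, 1) = 2
  height(10) = 1 + max(-1, -1) = 0
  height(8) = 1 + max(2, 0) = 3
  height(23) = 1 + max(-1, -1) = 0
  height(30) = 1 + max(-1, -1) = 0
  height(48) = 1 + max(-1, -1) = 0
  height(47) = 1 + max(-1, 0) = 1
  height(33) = 1 + max(0, 1) = 2
  height(27) = 1 + max(0, 2) = 3
  height(22) = 1 + max(3, 3) = 4
Height = 4


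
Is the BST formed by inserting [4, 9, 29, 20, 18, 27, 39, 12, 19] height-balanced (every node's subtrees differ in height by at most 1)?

Tree (level-order array): [4, None, 9, None, 29, 20, 39, 18, 27, None, None, 12, 19]
Definition: a tree is height-balanced if, at every node, |h(left) - h(right)| <= 1 (empty subtree has height -1).
Bottom-up per-node check:
  node 12: h_left=-1, h_right=-1, diff=0 [OK], height=0
  node 19: h_left=-1, h_right=-1, diff=0 [OK], height=0
  node 18: h_left=0, h_right=0, diff=0 [OK], height=1
  node 27: h_left=-1, h_right=-1, diff=0 [OK], height=0
  node 20: h_left=1, h_right=0, diff=1 [OK], height=2
  node 39: h_left=-1, h_right=-1, diff=0 [OK], height=0
  node 29: h_left=2, h_right=0, diff=2 [FAIL (|2-0|=2 > 1)], height=3
  node 9: h_left=-1, h_right=3, diff=4 [FAIL (|-1-3|=4 > 1)], height=4
  node 4: h_left=-1, h_right=4, diff=5 [FAIL (|-1-4|=5 > 1)], height=5
Node 29 violates the condition: |2 - 0| = 2 > 1.
Result: Not balanced


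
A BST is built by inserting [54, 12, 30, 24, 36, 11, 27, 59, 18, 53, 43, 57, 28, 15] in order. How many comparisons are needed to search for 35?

Search path for 35: 54 -> 12 -> 30 -> 36
Found: False
Comparisons: 4


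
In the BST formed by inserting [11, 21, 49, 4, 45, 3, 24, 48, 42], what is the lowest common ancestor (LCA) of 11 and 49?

Tree insertion order: [11, 21, 49, 4, 45, 3, 24, 48, 42]
Tree (level-order array): [11, 4, 21, 3, None, None, 49, None, None, 45, None, 24, 48, None, 42]
In a BST, the LCA of p=11, q=49 is the first node v on the
root-to-leaf path with p <= v <= q (go left if both < v, right if both > v).
Walk from root:
  at 11: 11 <= 11 <= 49, this is the LCA
LCA = 11


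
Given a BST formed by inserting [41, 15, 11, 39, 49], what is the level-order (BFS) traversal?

Tree insertion order: [41, 15, 11, 39, 49]
Tree (level-order array): [41, 15, 49, 11, 39]
BFS from the root, enqueuing left then right child of each popped node:
  queue [41] -> pop 41, enqueue [15, 49], visited so far: [41]
  queue [15, 49] -> pop 15, enqueue [11, 39], visited so far: [41, 15]
  queue [49, 11, 39] -> pop 49, enqueue [none], visited so far: [41, 15, 49]
  queue [11, 39] -> pop 11, enqueue [none], visited so far: [41, 15, 49, 11]
  queue [39] -> pop 39, enqueue [none], visited so far: [41, 15, 49, 11, 39]
Result: [41, 15, 49, 11, 39]


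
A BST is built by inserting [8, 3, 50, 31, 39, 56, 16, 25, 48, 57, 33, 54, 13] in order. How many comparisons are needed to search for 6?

Search path for 6: 8 -> 3
Found: False
Comparisons: 2


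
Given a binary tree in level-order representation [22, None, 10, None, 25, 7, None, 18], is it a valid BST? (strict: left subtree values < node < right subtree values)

Level-order array: [22, None, 10, None, 25, 7, None, 18]
Validate using subtree bounds (lo, hi): at each node, require lo < value < hi,
then recurse left with hi=value and right with lo=value.
Preorder trace (stopping at first violation):
  at node 22 with bounds (-inf, +inf): OK
  at node 10 with bounds (22, +inf): VIOLATION
Node 10 violates its bound: not (22 < 10 < +inf).
Result: Not a valid BST


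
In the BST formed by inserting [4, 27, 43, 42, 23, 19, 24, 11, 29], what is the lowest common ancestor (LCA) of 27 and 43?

Tree insertion order: [4, 27, 43, 42, 23, 19, 24, 11, 29]
Tree (level-order array): [4, None, 27, 23, 43, 19, 24, 42, None, 11, None, None, None, 29]
In a BST, the LCA of p=27, q=43 is the first node v on the
root-to-leaf path with p <= v <= q (go left if both < v, right if both > v).
Walk from root:
  at 4: both 27 and 43 > 4, go right
  at 27: 27 <= 27 <= 43, this is the LCA
LCA = 27


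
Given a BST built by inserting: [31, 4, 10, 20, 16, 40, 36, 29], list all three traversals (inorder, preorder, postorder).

Tree insertion order: [31, 4, 10, 20, 16, 40, 36, 29]
Tree (level-order array): [31, 4, 40, None, 10, 36, None, None, 20, None, None, 16, 29]
Inorder (L, root, R): [4, 10, 16, 20, 29, 31, 36, 40]
Preorder (root, L, R): [31, 4, 10, 20, 16, 29, 40, 36]
Postorder (L, R, root): [16, 29, 20, 10, 4, 36, 40, 31]


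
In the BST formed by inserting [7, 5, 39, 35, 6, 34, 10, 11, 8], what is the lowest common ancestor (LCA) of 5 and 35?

Tree insertion order: [7, 5, 39, 35, 6, 34, 10, 11, 8]
Tree (level-order array): [7, 5, 39, None, 6, 35, None, None, None, 34, None, 10, None, 8, 11]
In a BST, the LCA of p=5, q=35 is the first node v on the
root-to-leaf path with p <= v <= q (go left if both < v, right if both > v).
Walk from root:
  at 7: 5 <= 7 <= 35, this is the LCA
LCA = 7


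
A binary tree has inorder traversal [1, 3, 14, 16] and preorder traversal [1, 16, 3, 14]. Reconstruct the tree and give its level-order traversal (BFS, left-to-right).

Inorder:  [1, 3, 14, 16]
Preorder: [1, 16, 3, 14]
Algorithm: preorder visits root first, so consume preorder in order;
for each root, split the current inorder slice at that value into
left-subtree inorder and right-subtree inorder, then recurse.
Recursive splits:
  root=1; inorder splits into left=[], right=[3, 14, 16]
  root=16; inorder splits into left=[3, 14], right=[]
  root=3; inorder splits into left=[], right=[14]
  root=14; inorder splits into left=[], right=[]
Reconstructed level-order: [1, 16, 3, 14]


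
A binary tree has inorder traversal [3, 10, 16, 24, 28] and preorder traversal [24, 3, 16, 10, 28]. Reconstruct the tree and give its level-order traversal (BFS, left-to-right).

Inorder:  [3, 10, 16, 24, 28]
Preorder: [24, 3, 16, 10, 28]
Algorithm: preorder visits root first, so consume preorder in order;
for each root, split the current inorder slice at that value into
left-subtree inorder and right-subtree inorder, then recurse.
Recursive splits:
  root=24; inorder splits into left=[3, 10, 16], right=[28]
  root=3; inorder splits into left=[], right=[10, 16]
  root=16; inorder splits into left=[10], right=[]
  root=10; inorder splits into left=[], right=[]
  root=28; inorder splits into left=[], right=[]
Reconstructed level-order: [24, 3, 28, 16, 10]


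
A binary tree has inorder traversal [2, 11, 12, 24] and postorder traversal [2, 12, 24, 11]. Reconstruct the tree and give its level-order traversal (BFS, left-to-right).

Inorder:   [2, 11, 12, 24]
Postorder: [2, 12, 24, 11]
Algorithm: postorder visits root last, so walk postorder right-to-left;
each value is the root of the current inorder slice — split it at that
value, recurse on the right subtree first, then the left.
Recursive splits:
  root=11; inorder splits into left=[2], right=[12, 24]
  root=24; inorder splits into left=[12], right=[]
  root=12; inorder splits into left=[], right=[]
  root=2; inorder splits into left=[], right=[]
Reconstructed level-order: [11, 2, 24, 12]


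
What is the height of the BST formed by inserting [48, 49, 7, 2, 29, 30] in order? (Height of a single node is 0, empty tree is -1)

Insertion order: [48, 49, 7, 2, 29, 30]
Tree (level-order array): [48, 7, 49, 2, 29, None, None, None, None, None, 30]
Compute height bottom-up (empty subtree = -1):
  height(2) = 1 + max(-1, -1) = 0
  height(30) = 1 + max(-1, -1) = 0
  height(29) = 1 + max(-1, 0) = 1
  height(7) = 1 + max(0, 1) = 2
  height(49) = 1 + max(-1, -1) = 0
  height(48) = 1 + max(2, 0) = 3
Height = 3


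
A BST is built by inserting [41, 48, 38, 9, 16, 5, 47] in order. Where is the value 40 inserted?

Starting tree (level order): [41, 38, 48, 9, None, 47, None, 5, 16]
Insertion path: 41 -> 38
Result: insert 40 as right child of 38
Final tree (level order): [41, 38, 48, 9, 40, 47, None, 5, 16]


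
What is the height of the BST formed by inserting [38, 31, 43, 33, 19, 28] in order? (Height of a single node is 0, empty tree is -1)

Insertion order: [38, 31, 43, 33, 19, 28]
Tree (level-order array): [38, 31, 43, 19, 33, None, None, None, 28]
Compute height bottom-up (empty subtree = -1):
  height(28) = 1 + max(-1, -1) = 0
  height(19) = 1 + max(-1, 0) = 1
  height(33) = 1 + max(-1, -1) = 0
  height(31) = 1 + max(1, 0) = 2
  height(43) = 1 + max(-1, -1) = 0
  height(38) = 1 + max(2, 0) = 3
Height = 3


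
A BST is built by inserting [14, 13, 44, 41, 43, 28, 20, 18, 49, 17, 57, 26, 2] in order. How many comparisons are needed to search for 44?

Search path for 44: 14 -> 44
Found: True
Comparisons: 2


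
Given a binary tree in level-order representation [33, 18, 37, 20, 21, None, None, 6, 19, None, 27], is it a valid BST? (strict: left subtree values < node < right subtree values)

Level-order array: [33, 18, 37, 20, 21, None, None, 6, 19, None, 27]
Validate using subtree bounds (lo, hi): at each node, require lo < value < hi,
then recurse left with hi=value and right with lo=value.
Preorder trace (stopping at first violation):
  at node 33 with bounds (-inf, +inf): OK
  at node 18 with bounds (-inf, 33): OK
  at node 20 with bounds (-inf, 18): VIOLATION
Node 20 violates its bound: not (-inf < 20 < 18).
Result: Not a valid BST


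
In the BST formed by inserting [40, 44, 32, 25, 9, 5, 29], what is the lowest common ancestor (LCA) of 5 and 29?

Tree insertion order: [40, 44, 32, 25, 9, 5, 29]
Tree (level-order array): [40, 32, 44, 25, None, None, None, 9, 29, 5]
In a BST, the LCA of p=5, q=29 is the first node v on the
root-to-leaf path with p <= v <= q (go left if both < v, right if both > v).
Walk from root:
  at 40: both 5 and 29 < 40, go left
  at 32: both 5 and 29 < 32, go left
  at 25: 5 <= 25 <= 29, this is the LCA
LCA = 25


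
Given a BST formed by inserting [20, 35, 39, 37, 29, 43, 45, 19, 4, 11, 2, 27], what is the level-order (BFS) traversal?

Tree insertion order: [20, 35, 39, 37, 29, 43, 45, 19, 4, 11, 2, 27]
Tree (level-order array): [20, 19, 35, 4, None, 29, 39, 2, 11, 27, None, 37, 43, None, None, None, None, None, None, None, None, None, 45]
BFS from the root, enqueuing left then right child of each popped node:
  queue [20] -> pop 20, enqueue [19, 35], visited so far: [20]
  queue [19, 35] -> pop 19, enqueue [4], visited so far: [20, 19]
  queue [35, 4] -> pop 35, enqueue [29, 39], visited so far: [20, 19, 35]
  queue [4, 29, 39] -> pop 4, enqueue [2, 11], visited so far: [20, 19, 35, 4]
  queue [29, 39, 2, 11] -> pop 29, enqueue [27], visited so far: [20, 19, 35, 4, 29]
  queue [39, 2, 11, 27] -> pop 39, enqueue [37, 43], visited so far: [20, 19, 35, 4, 29, 39]
  queue [2, 11, 27, 37, 43] -> pop 2, enqueue [none], visited so far: [20, 19, 35, 4, 29, 39, 2]
  queue [11, 27, 37, 43] -> pop 11, enqueue [none], visited so far: [20, 19, 35, 4, 29, 39, 2, 11]
  queue [27, 37, 43] -> pop 27, enqueue [none], visited so far: [20, 19, 35, 4, 29, 39, 2, 11, 27]
  queue [37, 43] -> pop 37, enqueue [none], visited so far: [20, 19, 35, 4, 29, 39, 2, 11, 27, 37]
  queue [43] -> pop 43, enqueue [45], visited so far: [20, 19, 35, 4, 29, 39, 2, 11, 27, 37, 43]
  queue [45] -> pop 45, enqueue [none], visited so far: [20, 19, 35, 4, 29, 39, 2, 11, 27, 37, 43, 45]
Result: [20, 19, 35, 4, 29, 39, 2, 11, 27, 37, 43, 45]


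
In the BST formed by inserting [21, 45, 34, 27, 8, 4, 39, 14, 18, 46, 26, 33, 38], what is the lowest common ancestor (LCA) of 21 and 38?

Tree insertion order: [21, 45, 34, 27, 8, 4, 39, 14, 18, 46, 26, 33, 38]
Tree (level-order array): [21, 8, 45, 4, 14, 34, 46, None, None, None, 18, 27, 39, None, None, None, None, 26, 33, 38]
In a BST, the LCA of p=21, q=38 is the first node v on the
root-to-leaf path with p <= v <= q (go left if both < v, right if both > v).
Walk from root:
  at 21: 21 <= 21 <= 38, this is the LCA
LCA = 21


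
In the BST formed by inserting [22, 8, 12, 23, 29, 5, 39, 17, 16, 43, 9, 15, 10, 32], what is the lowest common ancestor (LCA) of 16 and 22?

Tree insertion order: [22, 8, 12, 23, 29, 5, 39, 17, 16, 43, 9, 15, 10, 32]
Tree (level-order array): [22, 8, 23, 5, 12, None, 29, None, None, 9, 17, None, 39, None, 10, 16, None, 32, 43, None, None, 15]
In a BST, the LCA of p=16, q=22 is the first node v on the
root-to-leaf path with p <= v <= q (go left if both < v, right if both > v).
Walk from root:
  at 22: 16 <= 22 <= 22, this is the LCA
LCA = 22


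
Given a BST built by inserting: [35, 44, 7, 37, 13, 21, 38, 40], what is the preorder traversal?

Tree insertion order: [35, 44, 7, 37, 13, 21, 38, 40]
Tree (level-order array): [35, 7, 44, None, 13, 37, None, None, 21, None, 38, None, None, None, 40]
Preorder traversal: [35, 7, 13, 21, 44, 37, 38, 40]


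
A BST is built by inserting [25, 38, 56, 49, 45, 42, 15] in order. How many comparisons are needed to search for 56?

Search path for 56: 25 -> 38 -> 56
Found: True
Comparisons: 3


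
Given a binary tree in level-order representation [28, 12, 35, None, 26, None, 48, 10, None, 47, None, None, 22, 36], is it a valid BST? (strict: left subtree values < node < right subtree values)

Level-order array: [28, 12, 35, None, 26, None, 48, 10, None, 47, None, None, 22, 36]
Validate using subtree bounds (lo, hi): at each node, require lo < value < hi,
then recurse left with hi=value and right with lo=value.
Preorder trace (stopping at first violation):
  at node 28 with bounds (-inf, +inf): OK
  at node 12 with bounds (-inf, 28): OK
  at node 26 with bounds (12, 28): OK
  at node 10 with bounds (12, 26): VIOLATION
Node 10 violates its bound: not (12 < 10 < 26).
Result: Not a valid BST
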